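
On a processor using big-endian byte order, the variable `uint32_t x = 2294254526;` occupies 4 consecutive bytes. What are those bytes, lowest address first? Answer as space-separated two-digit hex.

88 BF 8B BE

2294254526 in hexadecimal, padded to 32 bits, is 0x88BF8BBE.
Split into bytes (most-significant first): 88 BF 8B BE.
Big-endian stores the most-significant byte at the lowest address.
So the memory order matches the most-significant-first order: 88 BF 8B BE.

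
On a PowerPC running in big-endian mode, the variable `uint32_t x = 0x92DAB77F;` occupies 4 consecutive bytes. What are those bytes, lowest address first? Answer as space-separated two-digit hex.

92 DA B7 7F

Split into bytes (most-significant first): 92 DA B7 7F.
Big-endian stores the most-significant byte at the lowest address.
So the memory order matches the most-significant-first order: 92 DA B7 7F.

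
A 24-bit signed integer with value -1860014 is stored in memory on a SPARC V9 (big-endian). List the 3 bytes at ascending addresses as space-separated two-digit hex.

E3 9E 52

Two's complement of -1860014 in 24 bits: 1860014 = 0x1C61AE; invert → 0xE39E51; add 1 → 0xE39E52.
Split into bytes (most-significant first): E3 9E 52.
In big-endian order the high byte comes first in memory.
So the memory order matches the most-significant-first order: E3 9E 52.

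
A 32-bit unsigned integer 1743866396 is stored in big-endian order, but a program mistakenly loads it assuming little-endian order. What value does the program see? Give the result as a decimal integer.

1743866396 in 32-bit hexadecimal is 0x67F14A1C.
Stored big-endian, the bytes at ascending addresses are 67 F1 4A 1C.
Read back as little-endian, the first byte is least significant, giving 0x1C4AF167.
0x1C4AF167 = 474673511.

474673511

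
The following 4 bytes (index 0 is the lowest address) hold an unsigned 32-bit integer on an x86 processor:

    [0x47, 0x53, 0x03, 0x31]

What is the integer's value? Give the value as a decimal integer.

822301511

In little-endian order the low byte comes first in memory.
Reassemble most-significant byte first: 31 03 53 47 → 0x31035347.
0x31035347 = 822301511.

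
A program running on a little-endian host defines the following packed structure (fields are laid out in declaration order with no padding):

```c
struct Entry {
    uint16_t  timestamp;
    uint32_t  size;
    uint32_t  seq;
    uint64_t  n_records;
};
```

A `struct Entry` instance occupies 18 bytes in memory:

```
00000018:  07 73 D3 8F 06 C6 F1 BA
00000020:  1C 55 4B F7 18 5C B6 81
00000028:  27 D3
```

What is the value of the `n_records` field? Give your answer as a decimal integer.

15215272486323681099

`n_records` follows `timestamp` (2 B), `size` (4 B), `seq` (4 B), so it starts at offset 2 + 4 + 4 = 10 and occupies 8 bytes.
Bytes at offsets 10..17: 4B F7 18 5C B6 81 27 D3.
Little-endian stores the least-significant byte at the lowest address.
Reassemble most-significant byte first: D3 27 81 B6 5C 18 F7 4B → 0xD32781B65C18F74B.
0xD32781B65C18F74B = 15215272486323681099.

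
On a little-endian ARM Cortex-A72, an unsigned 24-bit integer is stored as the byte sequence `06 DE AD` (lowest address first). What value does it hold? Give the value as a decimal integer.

11394566

Little-endian stores the least-significant byte at the lowest address.
Reassemble most-significant byte first: AD DE 06 → 0xADDE06.
0xADDE06 = 11394566.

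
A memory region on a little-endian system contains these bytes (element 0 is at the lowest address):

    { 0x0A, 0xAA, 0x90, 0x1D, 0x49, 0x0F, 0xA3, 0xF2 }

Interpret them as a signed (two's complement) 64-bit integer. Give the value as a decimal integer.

Little-endian stores the least-significant byte at the lowest address.
Reassemble most-significant byte first: F2 A3 0F 49 1D 90 AA 0A → 0xF2A30F491D90AA0A.
Top bit is set, so as a signed 64-bit value this is 0xF2A30F491D90AA0A − 2^64 = -962909088624104950.

-962909088624104950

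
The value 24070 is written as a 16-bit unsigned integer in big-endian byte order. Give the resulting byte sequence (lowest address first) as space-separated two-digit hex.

5E 06

24070 in hexadecimal, padded to 16 bits, is 0x5E06.
Split into bytes (most-significant first): 5E 06.
Big-endian: lowest address holds the most-significant byte.
So the memory order matches the most-significant-first order: 5E 06.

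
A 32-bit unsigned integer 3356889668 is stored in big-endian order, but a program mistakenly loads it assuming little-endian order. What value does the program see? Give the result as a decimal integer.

1142036168

3356889668 in 32-bit hexadecimal is 0xC8161244.
Stored big-endian, the bytes at ascending addresses are C8 16 12 44.
Read back as little-endian, the first byte is least significant, giving 0x441216C8.
0x441216C8 = 1142036168.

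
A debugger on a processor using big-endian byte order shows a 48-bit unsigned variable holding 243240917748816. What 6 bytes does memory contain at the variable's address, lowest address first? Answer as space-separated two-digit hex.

243240917748816 in hexadecimal, padded to 48 bits, is 0xDD39F07F4C50.
Split into bytes (most-significant first): DD 39 F0 7F 4C 50.
Big-endian: lowest address holds the most-significant byte.
So the memory order matches the most-significant-first order: DD 39 F0 7F 4C 50.

DD 39 F0 7F 4C 50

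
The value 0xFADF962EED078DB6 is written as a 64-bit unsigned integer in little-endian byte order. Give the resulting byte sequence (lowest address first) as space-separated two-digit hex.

Split into bytes (most-significant first): FA DF 96 2E ED 07 8D B6.
Little-endian stores the least-significant byte at the lowest address.
So at ascending addresses the bytes are B6 8D 07 ED 2E 96 DF FA.

B6 8D 07 ED 2E 96 DF FA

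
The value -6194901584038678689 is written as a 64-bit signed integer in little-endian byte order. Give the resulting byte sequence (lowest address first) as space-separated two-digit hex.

Two's complement of -6194901584038678689 in 64 bits: 6194901584038678689 = 0x55F8B62B2F2150A1; invert → 0xAA0749D4D0DEAF5E; add 1 → 0xAA0749D4D0DEAF5F.
Split into bytes (most-significant first): AA 07 49 D4 D0 DE AF 5F.
In little-endian order the low byte comes first in memory.
So at ascending addresses the bytes are 5F AF DE D0 D4 49 07 AA.

5F AF DE D0 D4 49 07 AA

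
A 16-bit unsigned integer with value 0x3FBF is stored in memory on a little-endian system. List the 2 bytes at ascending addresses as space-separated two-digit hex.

BF 3F

Split into bytes (most-significant first): 3F BF.
In little-endian order the low byte comes first in memory.
So at ascending addresses the bytes are BF 3F.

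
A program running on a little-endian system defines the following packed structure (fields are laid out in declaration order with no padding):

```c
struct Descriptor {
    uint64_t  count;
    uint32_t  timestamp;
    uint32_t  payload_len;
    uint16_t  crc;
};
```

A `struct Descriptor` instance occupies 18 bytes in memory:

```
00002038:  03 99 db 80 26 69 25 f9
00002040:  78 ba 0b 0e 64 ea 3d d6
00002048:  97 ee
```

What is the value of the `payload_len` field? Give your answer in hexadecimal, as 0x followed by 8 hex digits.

0xD63DEA64

`payload_len` follows `count` (8 B), `timestamp` (4 B), so it starts at offset 8 + 4 = 12 and occupies 4 bytes.
Bytes at offsets 12..15: 64 EA 3D D6.
In little-endian order the low byte comes first in memory.
Reassemble most-significant byte first: D6 3D EA 64 → 0xD63DEA64.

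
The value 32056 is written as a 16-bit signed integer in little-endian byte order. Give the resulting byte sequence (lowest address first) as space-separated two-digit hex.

38 7D

32056 in hexadecimal, padded to 16 bits, is 0x7D38.
Split into bytes (most-significant first): 7D 38.
In little-endian order the low byte comes first in memory.
So at ascending addresses the bytes are 38 7D.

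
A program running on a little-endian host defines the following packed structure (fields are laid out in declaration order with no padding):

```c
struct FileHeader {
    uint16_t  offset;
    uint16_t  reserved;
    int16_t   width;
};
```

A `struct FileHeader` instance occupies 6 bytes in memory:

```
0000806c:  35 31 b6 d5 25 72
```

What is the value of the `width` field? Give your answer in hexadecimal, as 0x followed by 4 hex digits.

`width` follows `offset` (2 B), `reserved` (2 B), so it starts at offset 2 + 2 = 4 and occupies 2 bytes.
Bytes at offsets 4..5: 25 72.
In little-endian order the low byte comes first in memory.
Reassemble most-significant byte first: 72 25 → 0x7225.

0x7225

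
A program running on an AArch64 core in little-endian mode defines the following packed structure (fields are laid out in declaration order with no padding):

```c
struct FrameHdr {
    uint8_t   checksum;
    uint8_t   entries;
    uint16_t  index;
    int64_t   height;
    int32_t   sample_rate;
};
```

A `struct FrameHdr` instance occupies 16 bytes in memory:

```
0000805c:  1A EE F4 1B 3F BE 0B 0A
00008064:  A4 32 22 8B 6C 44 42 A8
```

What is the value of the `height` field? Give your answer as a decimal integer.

-8421112673104839105

`height` follows `checksum` (1 B), `entries` (1 B), `index` (2 B), so it starts at offset 1 + 1 + 2 = 4 and occupies 8 bytes.
Bytes at offsets 4..11: 3F BE 0B 0A A4 32 22 8B.
Little-endian: lowest address holds the least-significant byte.
Reassemble most-significant byte first: 8B 22 32 A4 0A 0B BE 3F → 0x8B2232A40A0BBE3F.
Top bit is set, so as a signed 64-bit value this is 0x8B2232A40A0BBE3F − 2^64 = -8421112673104839105.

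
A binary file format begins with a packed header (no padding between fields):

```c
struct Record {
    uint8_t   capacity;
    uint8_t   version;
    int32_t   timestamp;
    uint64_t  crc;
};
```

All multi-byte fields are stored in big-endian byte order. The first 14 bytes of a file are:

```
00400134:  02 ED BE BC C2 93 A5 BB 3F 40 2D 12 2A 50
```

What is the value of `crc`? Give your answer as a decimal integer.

`crc` follows `capacity` (1 B), `version` (1 B), `timestamp` (4 B), so it starts at offset 1 + 1 + 4 = 6 and occupies 8 bytes.
Bytes at offsets 6..13: A5 BB 3F 40 2D 12 2A 50.
Big-endian: lowest address holds the most-significant byte.
The bytes are already most-significant first: 0xA5BB3F402D122A50.
0xA5BB3F402D122A50 = 11942208381769624144.

11942208381769624144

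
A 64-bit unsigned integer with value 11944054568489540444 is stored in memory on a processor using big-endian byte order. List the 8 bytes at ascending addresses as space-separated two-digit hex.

A5 C1 CE 59 04 B3 5B 5C

11944054568489540444 in hexadecimal, padded to 64 bits, is 0xA5C1CE5904B35B5C.
Split into bytes (most-significant first): A5 C1 CE 59 04 B3 5B 5C.
In big-endian order the high byte comes first in memory.
So the memory order matches the most-significant-first order: A5 C1 CE 59 04 B3 5B 5C.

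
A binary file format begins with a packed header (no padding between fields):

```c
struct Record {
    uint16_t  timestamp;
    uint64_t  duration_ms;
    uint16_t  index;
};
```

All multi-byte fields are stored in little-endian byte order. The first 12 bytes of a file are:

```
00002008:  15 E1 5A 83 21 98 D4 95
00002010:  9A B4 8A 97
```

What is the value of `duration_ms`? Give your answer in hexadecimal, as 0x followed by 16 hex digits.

`duration_ms` follows `timestamp` (2 bytes), so it starts at byte offset 2 and occupies 8 bytes.
Bytes at offsets 2..9: 5A 83 21 98 D4 95 9A B4.
Little-endian stores the least-significant byte at the lowest address.
Reassemble most-significant byte first: B4 9A 95 D4 98 21 83 5A → 0xB49A95D49821835A.

0xB49A95D49821835A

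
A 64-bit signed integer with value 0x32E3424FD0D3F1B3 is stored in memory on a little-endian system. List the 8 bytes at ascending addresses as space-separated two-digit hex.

Split into bytes (most-significant first): 32 E3 42 4F D0 D3 F1 B3.
Little-endian: lowest address holds the least-significant byte.
So at ascending addresses the bytes are B3 F1 D3 D0 4F 42 E3 32.

B3 F1 D3 D0 4F 42 E3 32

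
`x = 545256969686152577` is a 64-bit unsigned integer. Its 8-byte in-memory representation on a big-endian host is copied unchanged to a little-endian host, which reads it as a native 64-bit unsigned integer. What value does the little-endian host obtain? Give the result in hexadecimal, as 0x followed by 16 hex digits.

545256969686152577 in 64-bit hexadecimal is 0x079124533572F581.
Stored big-endian, the bytes at ascending addresses are 07 91 24 53 35 72 F5 81.
Read back as little-endian, the first byte is least significant, giving 0x81F5723553249107.

0x81F5723553249107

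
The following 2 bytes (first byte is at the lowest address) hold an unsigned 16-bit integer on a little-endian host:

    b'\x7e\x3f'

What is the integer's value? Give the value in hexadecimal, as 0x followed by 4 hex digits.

Little-endian: lowest address holds the least-significant byte.
Reassemble most-significant byte first: 3F 7E → 0x3F7E.

0x3F7E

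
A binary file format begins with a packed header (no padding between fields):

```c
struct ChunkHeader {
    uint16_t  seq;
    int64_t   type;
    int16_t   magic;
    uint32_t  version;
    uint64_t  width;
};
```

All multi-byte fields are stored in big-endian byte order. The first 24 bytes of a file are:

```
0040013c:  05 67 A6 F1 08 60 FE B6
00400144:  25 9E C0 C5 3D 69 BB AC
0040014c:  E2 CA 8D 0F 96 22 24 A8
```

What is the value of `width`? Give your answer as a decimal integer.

`width` follows `seq` (2 B), `type` (8 B), `magic` (2 B), `version` (4 B), so it starts at offset 2 + 8 + 2 + 4 = 16 and occupies 8 bytes.
Bytes at offsets 16..23: E2 CA 8D 0F 96 22 24 A8.
In big-endian order the high byte comes first in memory.
The bytes are already most-significant first: 0xE2CA8D0F962224A8.
0xE2CA8D0F962224A8 = 16342029295950111912.

16342029295950111912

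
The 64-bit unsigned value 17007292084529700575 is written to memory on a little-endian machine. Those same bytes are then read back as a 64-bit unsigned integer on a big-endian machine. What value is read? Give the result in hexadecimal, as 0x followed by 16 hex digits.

17007292084529700575 in 64-bit hexadecimal is 0xEC060A0AD9B49EDF.
Stored little-endian, the bytes at ascending addresses are DF 9E B4 D9 0A 0A 06 EC.
Read back as big-endian, the last byte is least significant, giving 0xDF9EB4D90A0A06EC.

0xDF9EB4D90A0A06EC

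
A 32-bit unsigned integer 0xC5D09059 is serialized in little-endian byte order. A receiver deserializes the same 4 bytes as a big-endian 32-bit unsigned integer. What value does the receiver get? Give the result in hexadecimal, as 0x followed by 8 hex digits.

Stored little-endian, the bytes at ascending addresses are 59 90 D0 C5.
Read back as big-endian, the last byte is least significant, giving 0x5990D0C5.

0x5990D0C5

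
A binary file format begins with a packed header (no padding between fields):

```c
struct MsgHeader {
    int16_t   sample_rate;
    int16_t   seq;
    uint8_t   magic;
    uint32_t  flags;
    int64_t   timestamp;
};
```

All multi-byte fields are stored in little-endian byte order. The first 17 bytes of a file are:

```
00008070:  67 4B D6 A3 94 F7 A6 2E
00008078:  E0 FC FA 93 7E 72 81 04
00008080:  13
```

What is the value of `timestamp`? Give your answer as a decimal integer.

1370362515377355516

`timestamp` follows `sample_rate` (2 B), `seq` (2 B), `magic` (1 B), `flags` (4 B), so it starts at offset 2 + 2 + 1 + 4 = 9 and occupies 8 bytes.
Bytes at offsets 9..16: FC FA 93 7E 72 81 04 13.
Little-endian: lowest address holds the least-significant byte.
Reassemble most-significant byte first: 13 04 81 72 7E 93 FA FC → 0x130481727E93FAFC.
0x130481727E93FAFC = 1370362515377355516.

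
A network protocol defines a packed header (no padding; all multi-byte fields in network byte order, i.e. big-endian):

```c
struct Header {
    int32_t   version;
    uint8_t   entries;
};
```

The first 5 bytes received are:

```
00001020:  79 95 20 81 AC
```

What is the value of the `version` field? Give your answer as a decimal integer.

2039816321

`version` is the first field, at byte offset 0, occupying 4 bytes.
Bytes at offsets 0..3: 79 95 20 81.
Big-endian: lowest address holds the most-significant byte.
The bytes are already most-significant first: 0x79952081.
0x79952081 = 2039816321.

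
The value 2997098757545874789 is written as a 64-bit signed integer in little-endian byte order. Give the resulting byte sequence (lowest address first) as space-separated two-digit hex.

65 55 49 D0 70 D5 97 29

2997098757545874789 in hexadecimal, padded to 64 bits, is 0x2997D570D0495565.
Split into bytes (most-significant first): 29 97 D5 70 D0 49 55 65.
In little-endian order the low byte comes first in memory.
So at ascending addresses the bytes are 65 55 49 D0 70 D5 97 29.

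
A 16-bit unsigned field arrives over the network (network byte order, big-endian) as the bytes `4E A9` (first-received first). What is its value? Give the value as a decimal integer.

20137

In big-endian order the high byte comes first in memory.
The bytes are already most-significant first: 0x4EA9.
0x4EA9 = 20137.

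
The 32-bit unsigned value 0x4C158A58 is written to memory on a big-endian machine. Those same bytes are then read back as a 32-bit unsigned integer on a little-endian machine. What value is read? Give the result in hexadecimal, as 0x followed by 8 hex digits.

Stored big-endian, the bytes at ascending addresses are 4C 15 8A 58.
Read back as little-endian, the first byte is least significant, giving 0x588A154C.

0x588A154C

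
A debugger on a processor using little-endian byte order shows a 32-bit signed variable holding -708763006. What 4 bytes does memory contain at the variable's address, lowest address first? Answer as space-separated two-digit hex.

82 22 C1 D5

Two's complement of -708763006 in 32 bits: 708763006 = 0x2A3EDD7E; invert → 0xD5C12281; add 1 → 0xD5C12282.
Split into bytes (most-significant first): D5 C1 22 82.
Little-endian: lowest address holds the least-significant byte.
So at ascending addresses the bytes are 82 22 C1 D5.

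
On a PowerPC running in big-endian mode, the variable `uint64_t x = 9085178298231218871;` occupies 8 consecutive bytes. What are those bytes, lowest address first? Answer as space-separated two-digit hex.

9085178298231218871 in hexadecimal, padded to 64 bits, is 0x7E150986E328E2B7.
Split into bytes (most-significant first): 7E 15 09 86 E3 28 E2 B7.
In big-endian order the high byte comes first in memory.
So the memory order matches the most-significant-first order: 7E 15 09 86 E3 28 E2 B7.

7E 15 09 86 E3 28 E2 B7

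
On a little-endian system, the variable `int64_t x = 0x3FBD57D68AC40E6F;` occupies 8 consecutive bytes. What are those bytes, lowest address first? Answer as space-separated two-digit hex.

Split into bytes (most-significant first): 3F BD 57 D6 8A C4 0E 6F.
Little-endian: lowest address holds the least-significant byte.
So at ascending addresses the bytes are 6F 0E C4 8A D6 57 BD 3F.

6F 0E C4 8A D6 57 BD 3F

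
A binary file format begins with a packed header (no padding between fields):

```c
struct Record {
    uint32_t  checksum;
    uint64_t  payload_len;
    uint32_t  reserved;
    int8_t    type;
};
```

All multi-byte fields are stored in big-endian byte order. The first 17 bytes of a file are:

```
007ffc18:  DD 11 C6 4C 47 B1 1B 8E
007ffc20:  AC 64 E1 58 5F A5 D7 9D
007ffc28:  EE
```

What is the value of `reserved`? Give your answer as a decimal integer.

1604704157

`reserved` follows `checksum` (4 B), `payload_len` (8 B), so it starts at offset 4 + 8 = 12 and occupies 4 bytes.
Bytes at offsets 12..15: 5F A5 D7 9D.
Big-endian: lowest address holds the most-significant byte.
The bytes are already most-significant first: 0x5FA5D79D.
0x5FA5D79D = 1604704157.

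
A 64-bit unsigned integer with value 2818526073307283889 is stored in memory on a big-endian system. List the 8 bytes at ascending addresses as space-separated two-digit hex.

2818526073307283889 in hexadecimal, padded to 64 bits, is 0x271D6A87CDA841B1.
Split into bytes (most-significant first): 27 1D 6A 87 CD A8 41 B1.
Big-endian stores the most-significant byte at the lowest address.
So the memory order matches the most-significant-first order: 27 1D 6A 87 CD A8 41 B1.

27 1D 6A 87 CD A8 41 B1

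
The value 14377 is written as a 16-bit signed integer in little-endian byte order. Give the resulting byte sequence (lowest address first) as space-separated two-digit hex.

29 38

14377 in hexadecimal, padded to 16 bits, is 0x3829.
Split into bytes (most-significant first): 38 29.
In little-endian order the low byte comes first in memory.
So at ascending addresses the bytes are 29 38.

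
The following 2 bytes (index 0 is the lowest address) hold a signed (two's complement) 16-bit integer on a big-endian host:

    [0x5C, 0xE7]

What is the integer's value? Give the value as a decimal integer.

23783

In big-endian order the high byte comes first in memory.
The bytes are already most-significant first: 0x5CE7.
0x5CE7 = 23783.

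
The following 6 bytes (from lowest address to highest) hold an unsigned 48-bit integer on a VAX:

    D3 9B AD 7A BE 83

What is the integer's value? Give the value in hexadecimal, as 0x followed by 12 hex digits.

0x83BE7AAD9BD3

In little-endian order the low byte comes first in memory.
Reassemble most-significant byte first: 83 BE 7A AD 9B D3 → 0x83BE7AAD9BD3.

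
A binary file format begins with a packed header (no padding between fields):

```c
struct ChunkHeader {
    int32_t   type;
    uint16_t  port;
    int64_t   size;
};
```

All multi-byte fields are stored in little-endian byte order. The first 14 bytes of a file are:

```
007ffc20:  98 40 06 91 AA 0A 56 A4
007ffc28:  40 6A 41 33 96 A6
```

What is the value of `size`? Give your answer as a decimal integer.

-6442905860858403754

`size` follows `type` (4 B), `port` (2 B), so it starts at offset 4 + 2 = 6 and occupies 8 bytes.
Bytes at offsets 6..13: 56 A4 40 6A 41 33 96 A6.
Little-endian: lowest address holds the least-significant byte.
Reassemble most-significant byte first: A6 96 33 41 6A 40 A4 56 → 0xA69633416A40A456.
Top bit is set, so as a signed 64-bit value this is 0xA69633416A40A456 − 2^64 = -6442905860858403754.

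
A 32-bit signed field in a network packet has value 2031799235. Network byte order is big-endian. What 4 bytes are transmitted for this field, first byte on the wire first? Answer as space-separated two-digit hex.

79 1A CB C3

2031799235 in hexadecimal, padded to 32 bits, is 0x791ACBC3.
Split into bytes (most-significant first): 79 1A CB C3.
Big-endian stores the most-significant byte at the lowest address.
So the memory order matches the most-significant-first order: 79 1A CB C3.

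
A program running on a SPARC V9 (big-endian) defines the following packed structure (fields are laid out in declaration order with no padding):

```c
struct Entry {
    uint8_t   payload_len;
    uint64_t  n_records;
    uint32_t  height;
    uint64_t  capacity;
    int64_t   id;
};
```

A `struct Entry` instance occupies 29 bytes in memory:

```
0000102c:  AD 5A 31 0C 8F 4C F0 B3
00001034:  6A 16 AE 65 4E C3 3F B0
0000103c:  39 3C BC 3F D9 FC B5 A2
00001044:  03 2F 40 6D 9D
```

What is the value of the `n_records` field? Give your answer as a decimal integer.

6498989546883036010

`n_records` follows `payload_len` (1 byte), so it starts at byte offset 1 and occupies 8 bytes.
Bytes at offsets 1..8: 5A 31 0C 8F 4C F0 B3 6A.
Big-endian stores the most-significant byte at the lowest address.
The bytes are already most-significant first: 0x5A310C8F4CF0B36A.
0x5A310C8F4CF0B36A = 6498989546883036010.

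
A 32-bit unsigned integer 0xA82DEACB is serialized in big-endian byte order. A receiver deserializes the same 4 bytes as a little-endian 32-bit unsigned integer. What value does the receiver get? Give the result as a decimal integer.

3421121960

Stored big-endian, the bytes at ascending addresses are A8 2D EA CB.
Read back as little-endian, the first byte is least significant, giving 0xCBEA2DA8.
0xCBEA2DA8 = 3421121960.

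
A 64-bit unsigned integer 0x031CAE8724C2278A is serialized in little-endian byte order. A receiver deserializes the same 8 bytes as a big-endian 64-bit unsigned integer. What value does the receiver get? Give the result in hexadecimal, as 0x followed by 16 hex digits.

Stored little-endian, the bytes at ascending addresses are 8A 27 C2 24 87 AE 1C 03.
Read back as big-endian, the last byte is least significant, giving 0x8A27C22487AE1C03.

0x8A27C22487AE1C03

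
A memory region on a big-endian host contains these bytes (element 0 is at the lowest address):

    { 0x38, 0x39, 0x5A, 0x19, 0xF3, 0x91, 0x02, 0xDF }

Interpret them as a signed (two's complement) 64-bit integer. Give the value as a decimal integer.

Big-endian: lowest address holds the most-significant byte.
The bytes are already most-significant first: 0x38395A19F39102DF.
0x38395A19F39102DF = 4051368407303520991.

4051368407303520991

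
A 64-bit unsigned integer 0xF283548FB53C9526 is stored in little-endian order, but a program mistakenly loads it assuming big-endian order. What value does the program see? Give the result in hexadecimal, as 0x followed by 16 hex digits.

0x26953CB58F5483F2

Stored little-endian, the bytes at ascending addresses are 26 95 3C B5 8F 54 83 F2.
Read back as big-endian, the last byte is least significant, giving 0x26953CB58F5483F2.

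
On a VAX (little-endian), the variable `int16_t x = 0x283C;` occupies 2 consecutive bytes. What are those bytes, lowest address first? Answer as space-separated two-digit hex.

3C 28

Split into bytes (most-significant first): 28 3C.
Little-endian: lowest address holds the least-significant byte.
So at ascending addresses the bytes are 3C 28.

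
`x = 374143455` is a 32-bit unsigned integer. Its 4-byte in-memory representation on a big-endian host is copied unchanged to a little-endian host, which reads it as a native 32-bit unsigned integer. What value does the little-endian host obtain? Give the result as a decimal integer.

3757657110

374143455 in 32-bit hexadecimal is 0x164CF9DF.
Stored big-endian, the bytes at ascending addresses are 16 4C F9 DF.
Read back as little-endian, the first byte is least significant, giving 0xDFF94C16.
0xDFF94C16 = 3757657110.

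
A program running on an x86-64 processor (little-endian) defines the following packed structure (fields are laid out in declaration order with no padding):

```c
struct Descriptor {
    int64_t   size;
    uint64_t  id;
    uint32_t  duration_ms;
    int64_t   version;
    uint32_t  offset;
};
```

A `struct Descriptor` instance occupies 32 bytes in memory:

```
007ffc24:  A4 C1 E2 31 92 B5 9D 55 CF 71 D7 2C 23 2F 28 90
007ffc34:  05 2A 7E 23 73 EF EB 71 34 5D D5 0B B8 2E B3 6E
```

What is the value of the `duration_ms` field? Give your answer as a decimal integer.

`duration_ms` follows `size` (8 B), `id` (8 B), so it starts at offset 8 + 8 = 16 and occupies 4 bytes.
Bytes at offsets 16..19: 05 2A 7E 23.
Little-endian stores the least-significant byte at the lowest address.
Reassemble most-significant byte first: 23 7E 2A 05 → 0x237E2A05.
0x237E2A05 = 595470853.

595470853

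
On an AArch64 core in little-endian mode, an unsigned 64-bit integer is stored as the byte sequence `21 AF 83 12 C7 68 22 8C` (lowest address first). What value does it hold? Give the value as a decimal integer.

Little-endian: lowest address holds the least-significant byte.
Reassemble most-significant byte first: 8C 22 68 C7 12 83 AF 21 → 0x8C2268C71283AF21.
0x8C2268C71283AF21 = 10097748518736473889.

10097748518736473889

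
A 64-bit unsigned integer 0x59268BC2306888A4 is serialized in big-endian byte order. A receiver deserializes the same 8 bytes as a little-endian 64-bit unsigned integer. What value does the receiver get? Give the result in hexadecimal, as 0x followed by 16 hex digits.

0xA4886830C28B2659

Stored big-endian, the bytes at ascending addresses are 59 26 8B C2 30 68 88 A4.
Read back as little-endian, the first byte is least significant, giving 0xA4886830C28B2659.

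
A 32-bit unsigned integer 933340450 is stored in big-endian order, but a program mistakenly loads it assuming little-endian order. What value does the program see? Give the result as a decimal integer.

581280055

933340450 in 32-bit hexadecimal is 0x37A1A522.
Stored big-endian, the bytes at ascending addresses are 37 A1 A5 22.
Read back as little-endian, the first byte is least significant, giving 0x22A5A137.
0x22A5A137 = 581280055.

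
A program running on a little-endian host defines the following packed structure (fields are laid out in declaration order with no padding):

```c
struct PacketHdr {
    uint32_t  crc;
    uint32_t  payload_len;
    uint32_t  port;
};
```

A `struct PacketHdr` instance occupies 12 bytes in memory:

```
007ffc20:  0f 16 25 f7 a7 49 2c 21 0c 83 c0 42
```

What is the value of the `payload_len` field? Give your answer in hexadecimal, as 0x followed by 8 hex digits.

`payload_len` follows `crc` (4 bytes), so it starts at byte offset 4 and occupies 4 bytes.
Bytes at offsets 4..7: A7 49 2C 21.
In little-endian order the low byte comes first in memory.
Reassemble most-significant byte first: 21 2C 49 A7 → 0x212C49A7.

0x212C49A7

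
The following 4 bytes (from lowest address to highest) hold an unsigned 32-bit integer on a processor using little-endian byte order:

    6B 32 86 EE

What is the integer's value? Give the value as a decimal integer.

4001772139

Little-endian stores the least-significant byte at the lowest address.
Reassemble most-significant byte first: EE 86 32 6B → 0xEE86326B.
0xEE86326B = 4001772139.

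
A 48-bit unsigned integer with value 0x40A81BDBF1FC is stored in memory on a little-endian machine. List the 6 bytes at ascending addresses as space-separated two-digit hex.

FC F1 DB 1B A8 40

Split into bytes (most-significant first): 40 A8 1B DB F1 FC.
In little-endian order the low byte comes first in memory.
So at ascending addresses the bytes are FC F1 DB 1B A8 40.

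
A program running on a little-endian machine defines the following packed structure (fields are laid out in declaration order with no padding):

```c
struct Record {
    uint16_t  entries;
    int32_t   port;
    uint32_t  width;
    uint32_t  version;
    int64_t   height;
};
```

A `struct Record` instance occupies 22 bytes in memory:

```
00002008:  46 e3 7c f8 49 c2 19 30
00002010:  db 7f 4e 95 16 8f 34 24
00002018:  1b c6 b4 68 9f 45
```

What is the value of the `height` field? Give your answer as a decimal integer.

`height` follows `entries` (2 B), `port` (4 B), `width` (4 B), `version` (4 B), so it starts at offset 2 + 4 + 4 + 4 = 14 and occupies 8 bytes.
Bytes at offsets 14..21: 34 24 1B C6 B4 68 9F 45.
Little-endian: lowest address holds the least-significant byte.
Reassemble most-significant byte first: 45 9F 68 B4 C6 1B 24 34 → 0x459F68B4C61B2434.
0x459F68B4C61B2434 = 5016843635541091380.

5016843635541091380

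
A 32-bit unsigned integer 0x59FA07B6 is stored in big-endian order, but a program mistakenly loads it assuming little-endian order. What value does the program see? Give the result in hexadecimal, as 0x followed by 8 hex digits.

Stored big-endian, the bytes at ascending addresses are 59 FA 07 B6.
Read back as little-endian, the first byte is least significant, giving 0xB607FA59.

0xB607FA59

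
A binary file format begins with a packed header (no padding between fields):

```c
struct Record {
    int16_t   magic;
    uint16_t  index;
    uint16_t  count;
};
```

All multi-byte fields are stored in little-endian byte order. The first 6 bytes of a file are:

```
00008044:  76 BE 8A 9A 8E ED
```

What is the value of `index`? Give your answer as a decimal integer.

`index` follows `magic` (2 bytes), so it starts at byte offset 2 and occupies 2 bytes.
Bytes at offsets 2..3: 8A 9A.
Little-endian: lowest address holds the least-significant byte.
Reassemble most-significant byte first: 9A 8A → 0x9A8A.
0x9A8A = 39562.

39562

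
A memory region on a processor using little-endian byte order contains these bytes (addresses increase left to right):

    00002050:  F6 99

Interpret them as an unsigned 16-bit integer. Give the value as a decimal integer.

Little-endian: lowest address holds the least-significant byte.
Reassemble most-significant byte first: 99 F6 → 0x99F6.
0x99F6 = 39414.

39414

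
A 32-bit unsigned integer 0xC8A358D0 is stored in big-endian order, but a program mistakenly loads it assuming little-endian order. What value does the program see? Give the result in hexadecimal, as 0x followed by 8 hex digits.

Stored big-endian, the bytes at ascending addresses are C8 A3 58 D0.
Read back as little-endian, the first byte is least significant, giving 0xD058A3C8.

0xD058A3C8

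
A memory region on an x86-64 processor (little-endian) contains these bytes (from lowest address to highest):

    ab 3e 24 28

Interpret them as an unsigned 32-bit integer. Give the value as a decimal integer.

Little-endian: lowest address holds the least-significant byte.
Reassemble most-significant byte first: 28 24 3E AB → 0x28243EAB.
0x28243EAB = 673463979.

673463979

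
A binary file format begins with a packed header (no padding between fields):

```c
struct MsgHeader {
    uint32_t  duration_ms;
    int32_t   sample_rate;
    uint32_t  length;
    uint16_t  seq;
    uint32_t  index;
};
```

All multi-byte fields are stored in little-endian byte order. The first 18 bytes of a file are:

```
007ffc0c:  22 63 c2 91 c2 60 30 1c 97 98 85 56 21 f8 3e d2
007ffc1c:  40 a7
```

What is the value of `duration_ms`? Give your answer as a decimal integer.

2445435682

`duration_ms` is the first field, at byte offset 0, occupying 4 bytes.
Bytes at offsets 0..3: 22 63 C2 91.
Little-endian: lowest address holds the least-significant byte.
Reassemble most-significant byte first: 91 C2 63 22 → 0x91C26322.
0x91C26322 = 2445435682.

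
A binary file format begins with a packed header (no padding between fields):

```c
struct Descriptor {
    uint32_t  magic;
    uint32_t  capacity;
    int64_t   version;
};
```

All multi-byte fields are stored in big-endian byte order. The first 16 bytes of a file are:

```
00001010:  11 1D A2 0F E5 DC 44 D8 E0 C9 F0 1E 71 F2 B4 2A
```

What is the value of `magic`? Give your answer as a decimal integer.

287154703

`magic` is the first field, at byte offset 0, occupying 4 bytes.
Bytes at offsets 0..3: 11 1D A2 0F.
Big-endian stores the most-significant byte at the lowest address.
The bytes are already most-significant first: 0x111DA20F.
0x111DA20F = 287154703.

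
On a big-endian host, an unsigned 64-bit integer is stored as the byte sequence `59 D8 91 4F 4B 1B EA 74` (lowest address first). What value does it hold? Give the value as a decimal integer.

6474084234093652596

In big-endian order the high byte comes first in memory.
The bytes are already most-significant first: 0x59D8914F4B1BEA74.
0x59D8914F4B1BEA74 = 6474084234093652596.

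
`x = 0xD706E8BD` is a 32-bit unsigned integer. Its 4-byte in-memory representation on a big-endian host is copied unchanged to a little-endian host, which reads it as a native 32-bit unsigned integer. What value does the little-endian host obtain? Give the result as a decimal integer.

Stored big-endian, the bytes at ascending addresses are D7 06 E8 BD.
Read back as little-endian, the first byte is least significant, giving 0xBDE806D7.
0xBDE806D7 = 3186099927.

3186099927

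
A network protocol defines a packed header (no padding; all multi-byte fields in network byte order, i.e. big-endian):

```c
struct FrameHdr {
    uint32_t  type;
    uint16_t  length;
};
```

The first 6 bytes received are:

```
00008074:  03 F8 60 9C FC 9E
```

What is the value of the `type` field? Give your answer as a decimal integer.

66609308

`type` is the first field, at byte offset 0, occupying 4 bytes.
Bytes at offsets 0..3: 03 F8 60 9C.
In big-endian order the high byte comes first in memory.
The bytes are already most-significant first: 0x03F8609C.
0x03F8609C = 66609308.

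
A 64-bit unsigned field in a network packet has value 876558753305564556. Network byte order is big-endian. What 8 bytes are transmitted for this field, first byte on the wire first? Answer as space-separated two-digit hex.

876558753305564556 in hexadecimal, padded to 64 bits, is 0x0C2A298ABB89958C.
Split into bytes (most-significant first): 0C 2A 29 8A BB 89 95 8C.
Big-endian: lowest address holds the most-significant byte.
So the memory order matches the most-significant-first order: 0C 2A 29 8A BB 89 95 8C.

0C 2A 29 8A BB 89 95 8C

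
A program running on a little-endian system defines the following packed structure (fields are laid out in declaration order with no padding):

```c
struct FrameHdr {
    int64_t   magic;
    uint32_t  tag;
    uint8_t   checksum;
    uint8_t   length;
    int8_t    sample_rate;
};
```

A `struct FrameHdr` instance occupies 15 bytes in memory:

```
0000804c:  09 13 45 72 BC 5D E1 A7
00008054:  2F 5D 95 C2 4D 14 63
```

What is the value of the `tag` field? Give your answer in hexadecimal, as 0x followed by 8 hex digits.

0xC2955D2F

`tag` follows `magic` (8 bytes), so it starts at byte offset 8 and occupies 4 bytes.
Bytes at offsets 8..11: 2F 5D 95 C2.
In little-endian order the low byte comes first in memory.
Reassemble most-significant byte first: C2 95 5D 2F → 0xC2955D2F.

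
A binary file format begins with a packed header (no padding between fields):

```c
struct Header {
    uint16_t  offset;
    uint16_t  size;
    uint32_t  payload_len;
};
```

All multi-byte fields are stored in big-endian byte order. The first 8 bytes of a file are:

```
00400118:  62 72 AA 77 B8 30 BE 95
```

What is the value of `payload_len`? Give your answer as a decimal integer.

3090202261

`payload_len` follows `offset` (2 B), `size` (2 B), so it starts at offset 2 + 2 = 4 and occupies 4 bytes.
Bytes at offsets 4..7: B8 30 BE 95.
Big-endian: lowest address holds the most-significant byte.
The bytes are already most-significant first: 0xB830BE95.
0xB830BE95 = 3090202261.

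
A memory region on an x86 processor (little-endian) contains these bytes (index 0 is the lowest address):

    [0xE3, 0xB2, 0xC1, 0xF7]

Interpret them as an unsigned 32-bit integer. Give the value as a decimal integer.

4156666595

Little-endian stores the least-significant byte at the lowest address.
Reassemble most-significant byte first: F7 C1 B2 E3 → 0xF7C1B2E3.
0xF7C1B2E3 = 4156666595.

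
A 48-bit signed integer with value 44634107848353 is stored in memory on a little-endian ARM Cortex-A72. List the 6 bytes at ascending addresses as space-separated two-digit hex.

44634107848353 in hexadecimal, padded to 48 bits, is 0x28983024A6A1.
Split into bytes (most-significant first): 28 98 30 24 A6 A1.
Little-endian: lowest address holds the least-significant byte.
So at ascending addresses the bytes are A1 A6 24 30 98 28.

A1 A6 24 30 98 28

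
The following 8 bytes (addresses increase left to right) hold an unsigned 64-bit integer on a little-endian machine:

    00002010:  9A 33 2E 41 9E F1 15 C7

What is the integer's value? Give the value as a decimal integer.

14345637850059256730

Little-endian stores the least-significant byte at the lowest address.
Reassemble most-significant byte first: C7 15 F1 9E 41 2E 33 9A → 0xC715F19E412E339A.
0xC715F19E412E339A = 14345637850059256730.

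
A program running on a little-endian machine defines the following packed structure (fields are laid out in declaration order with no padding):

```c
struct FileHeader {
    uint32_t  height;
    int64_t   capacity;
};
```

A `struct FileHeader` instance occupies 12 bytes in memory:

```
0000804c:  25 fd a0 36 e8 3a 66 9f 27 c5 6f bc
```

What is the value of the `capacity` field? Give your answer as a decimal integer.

`capacity` follows `height` (4 bytes), so it starts at byte offset 4 and occupies 8 bytes.
Bytes at offsets 4..11: E8 3A 66 9F 27 C5 6F BC.
Little-endian stores the least-significant byte at the lowest address.
Reassemble most-significant byte first: BC 6F C5 27 9F 66 3A E8 → 0xBC6FC5279F663AE8.
Top bit is set, so as a signed 64-bit value this is 0xBC6FC5279F663AE8 − 2^64 = -4868455898195543320.

-4868455898195543320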